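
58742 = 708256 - 649514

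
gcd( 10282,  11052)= 2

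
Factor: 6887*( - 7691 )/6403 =-52967917/6403 = -19^( - 1)*71^1*97^1*337^(-1 ) * 7691^1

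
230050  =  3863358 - 3633308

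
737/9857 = 737/9857=0.07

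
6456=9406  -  2950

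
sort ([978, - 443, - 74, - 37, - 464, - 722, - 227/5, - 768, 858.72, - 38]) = [ - 768,-722, - 464, - 443, - 74 , - 227/5, - 38,  -  37, 858.72,978 ] 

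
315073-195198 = 119875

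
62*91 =5642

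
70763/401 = 70763/401 = 176.47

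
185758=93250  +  92508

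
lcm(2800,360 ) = 25200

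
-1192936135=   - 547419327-645516808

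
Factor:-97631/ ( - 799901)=5743/47053 = 211^( - 1)*223^( - 1) * 5743^1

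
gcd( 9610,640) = 10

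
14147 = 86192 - 72045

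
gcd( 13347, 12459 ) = 3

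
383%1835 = 383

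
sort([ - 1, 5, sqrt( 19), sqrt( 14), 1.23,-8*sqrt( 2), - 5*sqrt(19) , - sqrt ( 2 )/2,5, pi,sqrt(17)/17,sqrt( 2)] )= [-5*sqrt( 19), -8*sqrt( 2),-1, - sqrt( 2)/2,sqrt ( 17)/17,  1.23, sqrt(2), pi,sqrt(14), sqrt( 19), 5 , 5 ] 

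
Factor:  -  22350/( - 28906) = 75/97 = 3^1*5^2*97^ ( - 1) 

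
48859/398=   48859/398= 122.76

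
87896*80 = 7031680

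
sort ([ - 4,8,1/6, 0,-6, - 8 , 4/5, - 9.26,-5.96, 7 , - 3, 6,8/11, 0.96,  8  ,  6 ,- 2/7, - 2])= [ - 9.26, - 8, -6,-5.96, - 4, - 3,-2, - 2/7, 0, 1/6,8/11 , 4/5,0.96, 6, 6, 7, 8, 8]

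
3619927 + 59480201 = 63100128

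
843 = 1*843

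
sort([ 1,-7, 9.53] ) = [-7 , 1, 9.53]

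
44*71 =3124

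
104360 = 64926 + 39434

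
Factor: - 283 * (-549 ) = 3^2 * 61^1*283^1 = 155367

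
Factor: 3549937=223^1*15919^1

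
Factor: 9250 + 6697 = 15947 = 37^1* 431^1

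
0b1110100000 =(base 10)928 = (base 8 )1640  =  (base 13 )565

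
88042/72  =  1222 + 29/36 = 1222.81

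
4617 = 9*513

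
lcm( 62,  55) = 3410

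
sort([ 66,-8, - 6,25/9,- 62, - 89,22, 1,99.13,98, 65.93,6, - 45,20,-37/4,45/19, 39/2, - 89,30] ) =[-89, - 89, - 62, - 45, - 37/4, - 8 , - 6, 1,45/19 , 25/9, 6, 39/2 , 20, 22,30, 65.93, 66,98,99.13]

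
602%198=8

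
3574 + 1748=5322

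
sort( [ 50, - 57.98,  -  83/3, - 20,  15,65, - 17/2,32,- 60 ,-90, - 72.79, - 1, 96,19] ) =[ - 90, - 72.79 , - 60, - 57.98, - 83/3, - 20, - 17/2,-1,15,19, 32 , 50, 65,96] 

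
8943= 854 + 8089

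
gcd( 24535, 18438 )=7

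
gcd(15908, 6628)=4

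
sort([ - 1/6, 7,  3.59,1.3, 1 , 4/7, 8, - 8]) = [ - 8, - 1/6, 4/7,1,1.3, 3.59,7, 8]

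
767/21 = 767/21 = 36.52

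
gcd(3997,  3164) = 7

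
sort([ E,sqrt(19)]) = [E,sqrt( 19 )] 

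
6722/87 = 77+23/87 = 77.26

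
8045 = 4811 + 3234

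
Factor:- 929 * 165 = -153285 = - 3^1*5^1*11^1*929^1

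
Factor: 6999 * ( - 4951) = -34652049 = - 3^1*2333^1*4951^1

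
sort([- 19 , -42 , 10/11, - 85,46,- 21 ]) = [ - 85,-42, - 21,-19, 10/11, 46 ] 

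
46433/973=46433/973 = 47.72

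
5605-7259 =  - 1654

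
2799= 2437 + 362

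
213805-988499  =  -774694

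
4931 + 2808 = 7739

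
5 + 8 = 13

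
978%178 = 88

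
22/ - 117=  -1+95/117= -0.19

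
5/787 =5/787 =0.01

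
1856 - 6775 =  - 4919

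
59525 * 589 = 35060225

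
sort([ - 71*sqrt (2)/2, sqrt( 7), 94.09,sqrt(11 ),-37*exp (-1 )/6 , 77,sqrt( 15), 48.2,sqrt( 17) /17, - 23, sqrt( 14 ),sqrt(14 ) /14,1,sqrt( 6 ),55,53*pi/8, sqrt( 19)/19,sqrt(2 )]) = [ - 71 * sqrt( 2 ) /2,-23, - 37 * exp(- 1 ) /6, sqrt( 19)/19,sqrt(17)/17, sqrt(14 ) /14,1,sqrt( 2), sqrt( 6),sqrt( 7), sqrt( 11 ) , sqrt( 14),sqrt(15 ),53*pi/8 , 48.2,55,77,94.09 ] 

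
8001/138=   2667/46 = 57.98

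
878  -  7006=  - 6128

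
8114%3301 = 1512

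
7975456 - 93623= 7881833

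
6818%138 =56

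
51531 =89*579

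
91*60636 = 5517876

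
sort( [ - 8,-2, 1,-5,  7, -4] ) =[  -  8, - 5,- 4, - 2, 1,7] 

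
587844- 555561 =32283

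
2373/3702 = 791/1234 = 0.64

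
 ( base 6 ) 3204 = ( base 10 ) 724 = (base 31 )nb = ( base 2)1011010100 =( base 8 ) 1324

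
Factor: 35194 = 2^1*17597^1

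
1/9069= 1/9069 = 0.00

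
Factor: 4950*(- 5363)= - 2^1*3^2*5^2*11^1*31^1*173^1 =- 26546850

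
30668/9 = 30668/9 = 3407.56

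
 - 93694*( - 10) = 936940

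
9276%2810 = 846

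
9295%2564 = 1603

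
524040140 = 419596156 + 104443984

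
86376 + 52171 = 138547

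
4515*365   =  1647975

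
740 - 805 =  - 65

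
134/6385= 134/6385 = 0.02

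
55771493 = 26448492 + 29323001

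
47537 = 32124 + 15413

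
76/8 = 19/2 = 9.50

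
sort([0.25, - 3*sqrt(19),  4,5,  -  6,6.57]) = [ - 3*sqrt ( 19), - 6,0.25,4,5,6.57]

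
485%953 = 485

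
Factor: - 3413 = -3413^1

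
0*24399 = 0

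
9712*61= 592432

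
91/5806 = 91/5806 = 0.02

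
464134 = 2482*187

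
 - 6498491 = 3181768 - 9680259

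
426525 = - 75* ( - 5687)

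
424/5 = 84  +  4/5 = 84.80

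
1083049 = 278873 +804176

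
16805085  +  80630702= 97435787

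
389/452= 389/452  =  0.86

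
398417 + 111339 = 509756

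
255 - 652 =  - 397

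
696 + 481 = 1177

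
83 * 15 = 1245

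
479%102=71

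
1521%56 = 9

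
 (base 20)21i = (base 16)346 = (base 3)1011001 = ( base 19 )262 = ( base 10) 838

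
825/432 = 1  +  131/144 = 1.91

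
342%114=0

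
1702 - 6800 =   -  5098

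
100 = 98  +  2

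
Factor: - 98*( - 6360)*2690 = 1676623200 = 2^5*3^1*5^2  *7^2*53^1*269^1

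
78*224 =17472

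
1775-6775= - 5000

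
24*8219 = 197256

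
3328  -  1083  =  2245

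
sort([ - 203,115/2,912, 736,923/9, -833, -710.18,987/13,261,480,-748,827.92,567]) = [ - 833, - 748, - 710.18, - 203,115/2, 987/13,923/9, 261,480, 567,736, 827.92,912]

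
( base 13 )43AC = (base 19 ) 172d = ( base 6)111405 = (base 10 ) 9437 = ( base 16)24DD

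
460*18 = 8280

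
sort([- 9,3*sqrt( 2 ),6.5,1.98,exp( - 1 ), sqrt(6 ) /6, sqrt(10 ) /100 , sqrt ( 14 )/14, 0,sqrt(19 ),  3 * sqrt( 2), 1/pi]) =[ -9,0,sqrt(10 ) /100,sqrt(14)/14,1/pi,exp( - 1), sqrt(6 ) /6,1.98,3* sqrt (2),3*sqrt(2),sqrt(19 ),  6.5]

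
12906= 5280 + 7626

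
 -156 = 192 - 348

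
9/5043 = 3/1681 = 0.00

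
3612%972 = 696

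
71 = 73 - 2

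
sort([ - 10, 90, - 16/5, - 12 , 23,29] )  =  [ - 12, - 10, -16/5, 23,29, 90]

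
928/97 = 928/97= 9.57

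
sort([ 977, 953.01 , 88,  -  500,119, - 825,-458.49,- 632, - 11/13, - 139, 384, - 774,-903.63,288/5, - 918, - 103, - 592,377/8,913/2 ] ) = [  -  918, - 903.63,  -  825,  -  774, - 632, - 592, - 500, - 458.49,-139, - 103, - 11/13,  377/8,288/5, 88, 119, 384,913/2,953.01,977 ] 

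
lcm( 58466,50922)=1578582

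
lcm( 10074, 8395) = 50370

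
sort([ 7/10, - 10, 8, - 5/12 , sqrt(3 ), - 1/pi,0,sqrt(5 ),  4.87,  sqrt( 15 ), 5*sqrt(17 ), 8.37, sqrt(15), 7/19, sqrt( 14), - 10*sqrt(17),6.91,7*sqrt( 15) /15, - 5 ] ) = [ - 10*sqrt(17 ) , - 10,  -  5, - 5/12, - 1/pi, 0, 7/19, 7/10, sqrt(3 ) , 7*sqrt( 15)/15, sqrt(5 ),sqrt(14), sqrt(15),sqrt(15 ),4.87,6.91, 8, 8.37,  5  *sqrt(17) ] 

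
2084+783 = 2867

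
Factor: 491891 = 19^1*25889^1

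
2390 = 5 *478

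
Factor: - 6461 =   -  7^1* 13^1*71^1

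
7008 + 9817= 16825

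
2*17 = 34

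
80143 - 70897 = 9246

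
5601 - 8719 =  - 3118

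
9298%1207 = 849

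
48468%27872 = 20596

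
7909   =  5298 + 2611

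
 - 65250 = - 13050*5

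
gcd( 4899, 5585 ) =1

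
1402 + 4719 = 6121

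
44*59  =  2596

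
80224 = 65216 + 15008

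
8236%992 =300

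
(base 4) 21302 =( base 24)122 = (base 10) 626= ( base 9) 765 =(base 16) 272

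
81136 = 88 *922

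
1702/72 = 23 + 23/36 = 23.64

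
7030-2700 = 4330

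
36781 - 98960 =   -  62179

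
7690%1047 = 361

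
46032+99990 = 146022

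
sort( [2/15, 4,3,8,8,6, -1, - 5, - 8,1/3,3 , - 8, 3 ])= [ - 8,-8,-5,  -  1,  2/15, 1/3,3 , 3 , 3,4,6,8,8] 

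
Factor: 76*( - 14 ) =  - 2^3 * 7^1*19^1 = -1064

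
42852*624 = 26739648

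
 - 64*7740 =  - 495360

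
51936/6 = 8656 = 8656.00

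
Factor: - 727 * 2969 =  - 727^1*2969^1 = - 2158463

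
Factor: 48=2^4*3^1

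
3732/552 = 6+ 35/46 = 6.76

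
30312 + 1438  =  31750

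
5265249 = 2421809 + 2843440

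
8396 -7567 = 829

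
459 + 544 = 1003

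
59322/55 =1078 + 32/55= 1078.58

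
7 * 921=6447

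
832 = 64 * 13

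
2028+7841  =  9869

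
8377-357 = 8020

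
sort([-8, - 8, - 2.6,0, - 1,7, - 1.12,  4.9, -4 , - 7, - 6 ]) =[ - 8,-8, - 7,  -  6, - 4 , - 2.6, - 1.12,-1, 0, 4.9 , 7] 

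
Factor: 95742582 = 2^1*3^1*13^1 * 1227469^1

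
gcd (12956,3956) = 4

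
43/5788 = 43/5788 = 0.01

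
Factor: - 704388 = -2^2 * 3^1*58699^1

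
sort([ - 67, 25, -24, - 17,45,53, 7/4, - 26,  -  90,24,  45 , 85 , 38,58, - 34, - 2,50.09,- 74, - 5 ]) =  [-90, - 74, - 67, - 34, - 26, - 24,  -  17,-5 , - 2, 7/4, 24,25,38,  45,45 , 50.09,53, 58, 85] 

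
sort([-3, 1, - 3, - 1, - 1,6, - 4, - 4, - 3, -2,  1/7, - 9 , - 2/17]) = [-9,-4, -4 , - 3, - 3, - 3, - 2, - 1, - 1, - 2/17,1/7, 1 , 6]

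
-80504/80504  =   - 1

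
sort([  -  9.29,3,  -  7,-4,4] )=[-9.29,-7, - 4 , 3, 4]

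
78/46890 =13/7815 = 0.00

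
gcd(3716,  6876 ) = 4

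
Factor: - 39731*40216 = -2^3*11^1 *67^1*457^1*593^1 = - 1597821896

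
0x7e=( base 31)42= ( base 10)126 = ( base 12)a6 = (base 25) 51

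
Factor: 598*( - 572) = - 342056 = - 2^3*11^1*13^2*23^1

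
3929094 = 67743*58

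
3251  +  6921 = 10172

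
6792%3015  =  762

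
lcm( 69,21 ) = 483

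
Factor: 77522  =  2^1 * 83^1*467^1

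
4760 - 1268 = 3492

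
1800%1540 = 260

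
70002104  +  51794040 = 121796144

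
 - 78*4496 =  -350688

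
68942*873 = 60186366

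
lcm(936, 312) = 936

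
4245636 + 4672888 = 8918524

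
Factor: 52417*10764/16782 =94036098/2797 = 2^1 * 3^1*13^1 * 23^2*43^1*53^1*2797^( - 1 ) 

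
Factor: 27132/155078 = 2^1 * 3^1*11^ ( - 1 )*17^1*53^ ( - 1) = 102/583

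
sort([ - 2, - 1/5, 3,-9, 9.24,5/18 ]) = [-9, - 2,-1/5, 5/18,3,  9.24]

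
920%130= 10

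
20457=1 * 20457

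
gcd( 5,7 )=1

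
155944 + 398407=554351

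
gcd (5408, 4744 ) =8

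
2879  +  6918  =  9797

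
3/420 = 1/140 = 0.01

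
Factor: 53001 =3^3*13^1*151^1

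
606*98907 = 59937642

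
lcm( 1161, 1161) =1161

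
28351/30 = 28351/30 = 945.03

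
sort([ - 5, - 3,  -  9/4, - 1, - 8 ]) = [ - 8, - 5, - 3,-9/4, - 1 ] 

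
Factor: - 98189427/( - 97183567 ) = 3^1 * 7^1 *13^(-1)*67^(-1)*487^1*9601^1*111577^ ( - 1)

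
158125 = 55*2875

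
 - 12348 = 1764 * ( - 7 ) 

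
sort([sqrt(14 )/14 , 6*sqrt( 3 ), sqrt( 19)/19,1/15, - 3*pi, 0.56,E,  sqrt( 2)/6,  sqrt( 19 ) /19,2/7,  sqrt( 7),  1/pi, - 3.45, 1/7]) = [ - 3*pi, - 3.45,  1/15 , 1/7,sqrt( 19 ) /19, sqrt( 19 )/19, sqrt(2) /6,  sqrt( 14)/14,2/7 , 1/pi,  0.56,  sqrt( 7 ),E,6*sqrt( 3)]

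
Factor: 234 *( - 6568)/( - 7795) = 1536912/7795 = 2^4*3^2*5^(- 1 )*13^1*821^1*1559^( - 1 ) 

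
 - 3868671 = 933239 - 4801910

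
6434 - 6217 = 217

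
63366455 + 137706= 63504161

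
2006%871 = 264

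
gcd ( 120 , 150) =30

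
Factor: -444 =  - 2^2*3^1*37^1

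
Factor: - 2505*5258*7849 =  - 103381455210 = - 2^1*3^1*5^1*11^1*47^1*167^2*239^1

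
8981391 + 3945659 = 12927050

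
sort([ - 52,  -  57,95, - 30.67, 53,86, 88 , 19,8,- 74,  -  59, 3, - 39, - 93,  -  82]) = [ - 93, - 82,  -  74,  -  59,-57,  -  52,-39 , - 30.67, 3, 8,19, 53, 86, 88,  95 ] 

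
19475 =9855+9620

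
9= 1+8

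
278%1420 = 278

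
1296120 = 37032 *35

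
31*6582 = 204042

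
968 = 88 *11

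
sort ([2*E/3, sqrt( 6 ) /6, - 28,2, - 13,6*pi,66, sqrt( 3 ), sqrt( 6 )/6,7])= [  -  28, - 13,sqrt ( 6 ) /6,sqrt ( 6 )/6, sqrt(3 ), 2*E/3,2, 7, 6 *pi,66 ] 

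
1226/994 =1 + 116/497 = 1.23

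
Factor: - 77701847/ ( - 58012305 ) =3^( - 1)*5^( - 1) *13^(-1)*41^1*97^( - 1)*3067^( - 1) *1895167^1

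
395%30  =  5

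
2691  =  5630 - 2939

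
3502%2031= 1471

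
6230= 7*890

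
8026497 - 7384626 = 641871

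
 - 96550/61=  - 96550/61 = - 1582.79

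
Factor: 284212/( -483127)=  -2^2*41^1*1733^1*483127^ ( - 1 )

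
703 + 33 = 736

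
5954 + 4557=10511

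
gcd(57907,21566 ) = 1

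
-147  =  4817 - 4964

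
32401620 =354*91530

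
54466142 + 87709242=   142175384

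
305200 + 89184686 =89489886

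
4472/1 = 4472 = 4472.00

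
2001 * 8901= 17810901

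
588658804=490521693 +98137111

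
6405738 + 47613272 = 54019010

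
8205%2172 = 1689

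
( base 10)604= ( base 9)741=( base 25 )o4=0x25C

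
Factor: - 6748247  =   - 11^1*61^1*89^1*113^1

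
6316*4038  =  25504008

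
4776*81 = 386856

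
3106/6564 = 1553/3282 = 0.47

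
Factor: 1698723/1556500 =2^(  -  2)*3^2*5^( - 3)*11^( - 1 )*13^1*283^ (  -  1)*14519^1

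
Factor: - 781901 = -601^1*1301^1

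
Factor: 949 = 13^1*73^1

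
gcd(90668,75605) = 1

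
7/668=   7/668 = 0.01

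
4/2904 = 1/726 = 0.00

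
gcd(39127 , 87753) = 1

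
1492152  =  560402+931750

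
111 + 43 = 154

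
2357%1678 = 679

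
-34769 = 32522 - 67291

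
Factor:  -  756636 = -2^2*3^1*17^1  *3709^1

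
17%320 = 17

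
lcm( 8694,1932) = 17388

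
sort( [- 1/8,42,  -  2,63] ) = [-2, - 1/8, 42,63]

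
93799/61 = 1537 + 42/61=1537.69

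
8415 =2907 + 5508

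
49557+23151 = 72708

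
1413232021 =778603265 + 634628756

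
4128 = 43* 96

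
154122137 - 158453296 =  - 4331159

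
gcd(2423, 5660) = 1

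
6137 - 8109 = - 1972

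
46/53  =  46/53 = 0.87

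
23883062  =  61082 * 391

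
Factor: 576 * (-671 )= -386496 =- 2^6 * 3^2 * 11^1*61^1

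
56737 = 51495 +5242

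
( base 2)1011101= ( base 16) 5d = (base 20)4D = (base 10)93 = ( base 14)69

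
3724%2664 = 1060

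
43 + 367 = 410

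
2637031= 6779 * 389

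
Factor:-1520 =-2^4*5^1*19^1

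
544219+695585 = 1239804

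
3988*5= 19940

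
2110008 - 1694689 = 415319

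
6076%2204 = 1668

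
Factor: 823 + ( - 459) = 364=2^2 * 7^1 *13^1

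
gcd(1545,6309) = 3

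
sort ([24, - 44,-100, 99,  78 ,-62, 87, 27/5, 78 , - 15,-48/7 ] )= [ - 100,-62, - 44,-15, - 48/7,27/5, 24, 78,78,87, 99] 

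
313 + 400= 713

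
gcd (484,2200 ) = 44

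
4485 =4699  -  214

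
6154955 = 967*6365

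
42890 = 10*4289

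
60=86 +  - 26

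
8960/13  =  689 + 3/13=689.23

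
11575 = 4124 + 7451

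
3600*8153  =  29350800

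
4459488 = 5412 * 824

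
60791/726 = 60791/726 = 83.73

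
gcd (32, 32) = 32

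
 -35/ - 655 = 7/131 = 0.05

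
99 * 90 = 8910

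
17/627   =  17/627 = 0.03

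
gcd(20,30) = 10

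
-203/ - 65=203/65= 3.12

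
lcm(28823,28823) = 28823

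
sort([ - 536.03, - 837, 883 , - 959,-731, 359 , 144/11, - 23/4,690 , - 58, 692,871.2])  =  [-959, - 837, - 731, - 536.03, - 58, - 23/4, 144/11, 359,690, 692,871.2 , 883] 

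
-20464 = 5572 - 26036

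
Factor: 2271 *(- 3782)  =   - 2^1*3^1*31^1*61^1*757^1 = - 8588922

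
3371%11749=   3371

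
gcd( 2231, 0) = 2231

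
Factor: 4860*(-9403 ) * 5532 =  - 2^4*3^6*5^1 * 461^1*9403^1 = - 252804544560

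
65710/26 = 32855/13=2527.31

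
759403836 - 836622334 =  - 77218498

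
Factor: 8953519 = 37^1*61^1 * 3967^1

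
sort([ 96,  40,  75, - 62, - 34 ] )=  [ - 62, - 34,40, 75 , 96]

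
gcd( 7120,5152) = 16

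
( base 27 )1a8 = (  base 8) 1757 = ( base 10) 1007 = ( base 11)836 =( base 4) 33233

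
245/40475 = 49/8095 = 0.01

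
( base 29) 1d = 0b101010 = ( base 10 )42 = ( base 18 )26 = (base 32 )1A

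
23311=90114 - 66803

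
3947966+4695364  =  8643330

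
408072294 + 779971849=1188044143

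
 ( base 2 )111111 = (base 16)3F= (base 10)63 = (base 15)43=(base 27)29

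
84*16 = 1344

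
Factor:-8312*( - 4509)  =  37478808=2^3*3^3*167^1*1039^1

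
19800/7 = 19800/7 = 2828.57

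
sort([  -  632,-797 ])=[ - 797, -632] 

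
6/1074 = 1/179 = 0.01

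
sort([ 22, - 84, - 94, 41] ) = [ - 94,-84 , 22,41]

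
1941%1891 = 50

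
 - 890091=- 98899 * 9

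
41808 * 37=1546896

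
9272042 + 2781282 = 12053324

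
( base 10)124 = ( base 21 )5J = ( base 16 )7C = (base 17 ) 75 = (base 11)103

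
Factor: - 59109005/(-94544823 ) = 3^( - 1 )*5^1*31^(-1 ) * 659^1*17939^1*1016611^( - 1) 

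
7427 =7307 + 120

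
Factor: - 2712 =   -  2^3*3^1*113^1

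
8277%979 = 445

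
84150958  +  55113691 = 139264649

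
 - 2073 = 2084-4157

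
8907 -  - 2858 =11765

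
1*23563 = 23563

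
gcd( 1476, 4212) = 36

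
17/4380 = 17/4380 = 0.00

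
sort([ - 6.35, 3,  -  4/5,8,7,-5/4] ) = [-6.35, - 5/4 ,-4/5 , 3,7, 8]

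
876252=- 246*(-3562) 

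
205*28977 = 5940285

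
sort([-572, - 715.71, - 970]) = [ - 970, - 715.71, - 572 ] 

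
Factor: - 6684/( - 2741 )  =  2^2*3^1*557^1* 2741^( - 1 ) 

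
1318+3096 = 4414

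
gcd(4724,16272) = 4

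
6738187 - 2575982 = 4162205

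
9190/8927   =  9190/8927 = 1.03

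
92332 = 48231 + 44101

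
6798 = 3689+3109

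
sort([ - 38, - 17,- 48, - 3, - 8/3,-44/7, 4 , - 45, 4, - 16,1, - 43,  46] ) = [ -48, - 45, - 43,  -  38, - 17, - 16, - 44/7,-3,  -  8/3, 1,  4, 4, 46]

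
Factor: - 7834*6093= - 2^1 * 3^2*677^1*3917^1 =- 47732562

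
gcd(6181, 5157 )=1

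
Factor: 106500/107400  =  355/358 = 2^(  -  1 )*5^1*71^1*179^(-1) 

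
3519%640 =319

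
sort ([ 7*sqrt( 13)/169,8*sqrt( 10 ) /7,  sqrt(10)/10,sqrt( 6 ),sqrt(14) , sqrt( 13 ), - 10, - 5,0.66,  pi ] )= [ - 10,  -  5, 7*sqrt(13 )/169, sqrt(10 ) /10 , 0.66 , sqrt( 6), pi,sqrt (13 ), 8*sqrt (10 ) /7,sqrt(14 )]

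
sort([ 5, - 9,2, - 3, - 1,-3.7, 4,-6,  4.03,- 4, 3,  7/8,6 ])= [-9, - 6,-4, - 3.7, - 3,-1, 7/8,2, 3 , 4,4.03,5,6] 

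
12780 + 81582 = 94362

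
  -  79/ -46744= 79/46744=0.00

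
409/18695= 409/18695 = 0.02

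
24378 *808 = 19697424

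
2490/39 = 63+ 11/13 = 63.85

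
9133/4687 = 1 + 4446/4687=1.95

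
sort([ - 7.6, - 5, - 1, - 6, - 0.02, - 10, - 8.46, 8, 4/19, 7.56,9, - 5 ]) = [ - 10, - 8.46, - 7.6, - 6, - 5, - 5, - 1, - 0.02, 4/19, 7.56,8, 9 ] 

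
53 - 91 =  - 38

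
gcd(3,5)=1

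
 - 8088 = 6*(- 1348 )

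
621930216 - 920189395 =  - 298259179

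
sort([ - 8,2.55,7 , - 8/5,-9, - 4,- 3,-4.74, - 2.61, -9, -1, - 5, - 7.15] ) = [ - 9,- 9 , - 8,-7.15, - 5,-4.74, - 4, - 3, -2.61,-8/5, - 1,2.55, 7 ]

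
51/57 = 17/19=0.89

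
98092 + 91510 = 189602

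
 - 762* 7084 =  - 5398008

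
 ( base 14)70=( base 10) 98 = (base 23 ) 46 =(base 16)62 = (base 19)53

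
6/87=2/29 = 0.07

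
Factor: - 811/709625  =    -  1/875= -5^(  -  3)*7^( - 1) 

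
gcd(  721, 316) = 1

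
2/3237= 2/3237 =0.00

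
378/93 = 4+2/31= 4.06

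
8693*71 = 617203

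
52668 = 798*66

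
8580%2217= 1929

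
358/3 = 119 + 1/3 = 119.33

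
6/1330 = 3/665=0.00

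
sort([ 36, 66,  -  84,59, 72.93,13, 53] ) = [-84,13 , 36,53,59, 66,  72.93 ]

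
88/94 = 44/47 = 0.94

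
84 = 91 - 7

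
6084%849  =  141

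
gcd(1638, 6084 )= 234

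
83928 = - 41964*(-2 )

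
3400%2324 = 1076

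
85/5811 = 85/5811 = 0.01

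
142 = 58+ 84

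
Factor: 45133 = 11^2*373^1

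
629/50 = 629/50 = 12.58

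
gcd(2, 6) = 2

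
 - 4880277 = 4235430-9115707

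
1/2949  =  1/2949 = 0.00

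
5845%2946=2899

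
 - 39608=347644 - 387252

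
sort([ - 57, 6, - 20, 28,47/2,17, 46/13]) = [ - 57, - 20, 46/13 , 6,17,47/2 , 28 ] 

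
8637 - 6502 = 2135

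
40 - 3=37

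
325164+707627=1032791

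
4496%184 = 80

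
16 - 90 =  - 74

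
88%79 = 9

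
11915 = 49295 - 37380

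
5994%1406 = 370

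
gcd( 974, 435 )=1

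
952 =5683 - 4731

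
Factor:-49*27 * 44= - 58212 = - 2^2*3^3*7^2*11^1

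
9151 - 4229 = 4922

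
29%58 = 29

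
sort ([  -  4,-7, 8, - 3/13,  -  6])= [ - 7, - 6,  -  4 ,-3/13,8]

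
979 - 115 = 864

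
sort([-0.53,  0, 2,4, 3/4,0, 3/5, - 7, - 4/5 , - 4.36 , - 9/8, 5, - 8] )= [ - 8, - 7, - 4.36,  -  9/8, - 4/5, - 0.53,  0,0, 3/5,3/4, 2,4, 5]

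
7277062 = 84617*86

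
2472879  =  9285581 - 6812702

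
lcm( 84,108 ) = 756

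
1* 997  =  997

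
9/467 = 9/467 = 0.02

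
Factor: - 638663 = -638663^1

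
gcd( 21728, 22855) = 7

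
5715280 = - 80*(-71441)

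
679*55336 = 37573144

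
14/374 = 7/187 = 0.04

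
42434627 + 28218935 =70653562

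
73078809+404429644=477508453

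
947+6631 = 7578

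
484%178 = 128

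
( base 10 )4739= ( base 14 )1A27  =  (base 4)1022003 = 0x1283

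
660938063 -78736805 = 582201258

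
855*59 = 50445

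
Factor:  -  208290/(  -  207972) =2^(  -  1 )*3^(-1)*5^1 * 109^ ( - 1 )*131^1= 655/654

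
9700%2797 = 1309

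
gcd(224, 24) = 8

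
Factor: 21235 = 5^1*31^1*137^1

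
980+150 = 1130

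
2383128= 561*4248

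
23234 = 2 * 11617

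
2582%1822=760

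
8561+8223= 16784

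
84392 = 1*84392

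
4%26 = 4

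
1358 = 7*194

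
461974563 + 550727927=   1012702490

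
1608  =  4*402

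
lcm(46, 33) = 1518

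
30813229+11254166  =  42067395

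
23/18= 23/18= 1.28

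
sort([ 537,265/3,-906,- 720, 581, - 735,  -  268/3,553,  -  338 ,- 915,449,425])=[-915,- 906, - 735,-720 ,-338, - 268/3, 265/3,  425,  449,537,  553, 581] 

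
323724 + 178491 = 502215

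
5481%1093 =16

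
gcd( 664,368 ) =8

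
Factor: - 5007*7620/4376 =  - 2^( - 1)*3^2*5^1*127^1*547^(-1 )*1669^1 = - 9538335/1094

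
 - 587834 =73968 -661802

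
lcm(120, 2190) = 8760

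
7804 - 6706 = 1098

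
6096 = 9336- 3240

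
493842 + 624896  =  1118738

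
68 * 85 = 5780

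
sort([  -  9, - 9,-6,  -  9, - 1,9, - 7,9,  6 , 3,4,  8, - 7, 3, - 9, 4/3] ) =[ - 9, - 9,-9,  -  9 ,  -  7 , -7,  -  6, - 1,4/3,3,3,4,6 , 8, 9, 9]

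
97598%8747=1381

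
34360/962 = 35 + 345/481 = 35.72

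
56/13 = 4+4/13=4.31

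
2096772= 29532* 71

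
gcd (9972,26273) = 1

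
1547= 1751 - 204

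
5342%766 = 746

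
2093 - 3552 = - 1459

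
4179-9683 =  - 5504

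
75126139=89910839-14784700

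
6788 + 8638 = 15426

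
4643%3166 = 1477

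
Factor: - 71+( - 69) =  - 2^2*5^1*7^1 = -140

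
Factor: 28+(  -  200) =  - 172 =- 2^2 *43^1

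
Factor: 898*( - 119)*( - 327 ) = 2^1*3^1*7^1*17^1*109^1*449^1 = 34943874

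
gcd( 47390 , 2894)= 2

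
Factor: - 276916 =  - 2^2  *107^1 * 647^1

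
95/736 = 95/736  =  0.13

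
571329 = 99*5771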